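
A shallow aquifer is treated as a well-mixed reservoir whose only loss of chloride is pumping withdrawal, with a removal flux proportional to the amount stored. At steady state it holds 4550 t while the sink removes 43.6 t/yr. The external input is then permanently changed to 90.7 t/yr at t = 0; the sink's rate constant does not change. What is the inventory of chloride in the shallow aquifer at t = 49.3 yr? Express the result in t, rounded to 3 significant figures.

Residence time τ = M₀/F₀ = 104.4 yr. The eventual steady state is M_∞ = M₀·(F₁/F₀) = 4550 × 90.7/43.6 = 9465.3 t.
The anomaly ΔM(t) = M(t) − M_∞ decays as ΔM₀·e^(−t/τ) with ΔM₀ = 4550 − 9465.3 = −4915 t.
At t = 49.3 yr, e^(−t/τ) = e^(−0.4724) = 0.6235, so ΔM = −3065 t and M = 9465.3 − 3065 = 6400.6 t.

6400 t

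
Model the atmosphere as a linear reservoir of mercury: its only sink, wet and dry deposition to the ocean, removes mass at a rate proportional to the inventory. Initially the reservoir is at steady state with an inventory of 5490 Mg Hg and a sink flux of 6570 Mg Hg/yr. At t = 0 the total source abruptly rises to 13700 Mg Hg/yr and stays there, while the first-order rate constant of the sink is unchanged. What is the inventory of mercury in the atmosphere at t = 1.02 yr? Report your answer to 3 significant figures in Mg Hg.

9690 Mg Hg

τ = M₀/F₀ = 5490/6570 = 0.8356 yr; rate constant k = 1/τ.
New steady state M_∞ = F₁/k = F₁·τ = 13700 × 0.8356 = 11448 Mg Hg.
M(t) = M_∞ + (M₀ − M_∞)·e^(−t/τ); t/τ = 1.02/0.8356 = 1.221, so e^(−t/τ) = 0.2950.
M(t) = 11448 − 5958 × 0.2950 = 9690.1 Mg Hg.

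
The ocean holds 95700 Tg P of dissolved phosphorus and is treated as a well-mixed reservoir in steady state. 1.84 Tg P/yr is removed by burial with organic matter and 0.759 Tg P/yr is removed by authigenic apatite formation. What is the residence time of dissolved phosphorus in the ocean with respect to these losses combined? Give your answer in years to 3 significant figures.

Total removal = 1.840 + 0.7590 = 2.5990 Tg P/yr.
τ = M / ΣF_out = 95700 / 2.5990 = 36820 yr.

36800 yr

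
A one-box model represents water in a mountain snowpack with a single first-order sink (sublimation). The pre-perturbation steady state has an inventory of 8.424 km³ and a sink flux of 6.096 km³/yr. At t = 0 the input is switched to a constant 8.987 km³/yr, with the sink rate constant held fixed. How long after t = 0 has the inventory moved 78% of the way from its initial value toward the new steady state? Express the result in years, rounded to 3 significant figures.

τ = M₀/F₀ = 8.424/6.096 = 1.382 yr.
The remaining gap fraction is e^(−t/τ); 78% covered ⇒ e^(−t/τ) = 0.220.
t = −τ ln(0.220) = 1.382 × 1.514 = 2.092 yr.

2.09 yr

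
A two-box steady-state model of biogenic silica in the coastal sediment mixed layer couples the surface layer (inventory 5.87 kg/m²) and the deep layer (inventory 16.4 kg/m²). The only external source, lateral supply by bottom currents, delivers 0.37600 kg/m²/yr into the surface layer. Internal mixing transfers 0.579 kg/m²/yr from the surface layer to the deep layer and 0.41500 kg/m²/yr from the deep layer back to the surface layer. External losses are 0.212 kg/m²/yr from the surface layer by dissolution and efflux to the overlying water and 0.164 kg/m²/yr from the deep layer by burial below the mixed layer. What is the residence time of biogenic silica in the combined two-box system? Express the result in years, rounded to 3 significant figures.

Treat the two boxes together as one reservoir: the mixing fluxes between them are internal recycling, so τ = ΣM / Σ(external losses).
M_total = 5.87 + 16.4 = 22.270 kg/m².
ΣF_external_out = 0.212 + 0.164 = 0.37600 kg/m²/yr.
τ = M_total / ΣF_ext = 22.270 / 0.37600 = 59.23 yr.

59.2 yr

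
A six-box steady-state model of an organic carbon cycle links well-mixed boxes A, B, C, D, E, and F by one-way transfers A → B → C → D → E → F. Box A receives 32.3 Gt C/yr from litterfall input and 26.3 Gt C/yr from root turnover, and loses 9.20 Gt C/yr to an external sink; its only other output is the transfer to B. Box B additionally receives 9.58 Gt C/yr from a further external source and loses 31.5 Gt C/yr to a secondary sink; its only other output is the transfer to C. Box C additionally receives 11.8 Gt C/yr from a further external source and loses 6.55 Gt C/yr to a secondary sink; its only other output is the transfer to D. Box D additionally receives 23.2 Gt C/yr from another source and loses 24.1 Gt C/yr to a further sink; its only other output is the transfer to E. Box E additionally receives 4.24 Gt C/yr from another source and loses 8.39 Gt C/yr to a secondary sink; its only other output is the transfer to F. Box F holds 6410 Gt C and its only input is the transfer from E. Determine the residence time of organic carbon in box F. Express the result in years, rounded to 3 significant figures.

Box A: F(A→B) = (32.3 + 26.3) − 9.20 = 49.400 Gt C/yr.
Box B: F(B→C) = (49.400 + 9.58) − 31.5 = 27.480 Gt C/yr.
Box C: F(C→D) = (27.480 + 11.8) − 6.55 = 32.730 Gt C/yr.
Box D: F(D→E) = (32.730 + 23.2) − 24.1 = 31.830 Gt C/yr.
Box E: F(E→F) = (31.830 + 4.24) − 8.39 = 27.680 Gt C/yr.
Box F throughput = its input = 27.680 Gt C/yr; τ = 6410 / 27.680 = 231.6 yr.

232 yr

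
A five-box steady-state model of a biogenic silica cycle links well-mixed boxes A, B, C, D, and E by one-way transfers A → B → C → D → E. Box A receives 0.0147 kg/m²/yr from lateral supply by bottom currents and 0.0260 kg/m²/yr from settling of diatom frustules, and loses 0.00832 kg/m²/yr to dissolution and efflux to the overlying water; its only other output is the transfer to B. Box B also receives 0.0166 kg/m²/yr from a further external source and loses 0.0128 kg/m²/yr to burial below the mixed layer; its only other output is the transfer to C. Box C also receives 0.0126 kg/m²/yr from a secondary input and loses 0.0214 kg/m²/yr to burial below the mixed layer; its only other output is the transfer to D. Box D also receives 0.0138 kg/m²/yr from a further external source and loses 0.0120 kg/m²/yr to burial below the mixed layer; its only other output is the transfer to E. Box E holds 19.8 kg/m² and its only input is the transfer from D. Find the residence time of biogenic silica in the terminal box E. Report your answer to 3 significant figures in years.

679 yr

Box A: F(A→B) = (0.0147 + 0.0260) − 0.00832 = 0.032380 kg/m²/yr.
Box B: F(B→C) = (0.032380 + 0.0166) − 0.0128 = 0.036180 kg/m²/yr.
Box C: F(C→D) = (0.036180 + 0.0126) − 0.0214 = 0.027380 kg/m²/yr.
Box D: F(D→E) = (0.027380 + 0.0138) − 0.0120 = 0.029180 kg/m²/yr.
Box E throughput = its input = 0.029180 kg/m²/yr; τ = 19.8 / 0.029180 = 678.5 yr.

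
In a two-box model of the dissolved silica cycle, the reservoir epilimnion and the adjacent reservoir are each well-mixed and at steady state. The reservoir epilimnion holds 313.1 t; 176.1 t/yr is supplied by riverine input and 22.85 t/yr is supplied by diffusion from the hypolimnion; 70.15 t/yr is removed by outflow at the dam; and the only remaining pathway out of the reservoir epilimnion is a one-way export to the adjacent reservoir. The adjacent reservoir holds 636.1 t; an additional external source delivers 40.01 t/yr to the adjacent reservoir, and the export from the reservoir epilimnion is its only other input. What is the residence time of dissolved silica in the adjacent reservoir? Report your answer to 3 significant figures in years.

3.77 yr

Balance the reservoir epilimnion: ΣF_in = 176.1 + 22.85 = 198.95 t/yr.
Export to the adjacent reservoir = ΣF_in − (70.15) = 128.80 t/yr.
Total input to the adjacent reservoir = 128.80 + 40.01 = 168.81 t/yr; at steady state this equals its total output.
τ = M / F = 636.1 / 168.81 = 3.768 yr.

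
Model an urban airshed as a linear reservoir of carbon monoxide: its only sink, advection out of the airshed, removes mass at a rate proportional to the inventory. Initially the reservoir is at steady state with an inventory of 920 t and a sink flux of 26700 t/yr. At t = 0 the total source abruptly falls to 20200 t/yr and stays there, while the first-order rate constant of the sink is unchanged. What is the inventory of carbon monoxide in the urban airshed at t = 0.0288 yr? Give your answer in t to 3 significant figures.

The sink rate constant is k = F₀/M₀ = 26700/920 = 29.02 yr⁻¹.
Solving dM/dt = F₁ − kM with M(0) = M₀ gives M(t) = F₁/k + (M₀ − F₁/k)·e^(−kt).
F₁/k = 20200/29.02 = 696.03 t; kt = 29.02 × 0.0288 = 0.8358, e^(−kt) = 0.4335.
M(0.0288) = 696.03 + (920 − 696.03) × 0.4335 = 696.03 + 97.09 = 793.12 t.

793 t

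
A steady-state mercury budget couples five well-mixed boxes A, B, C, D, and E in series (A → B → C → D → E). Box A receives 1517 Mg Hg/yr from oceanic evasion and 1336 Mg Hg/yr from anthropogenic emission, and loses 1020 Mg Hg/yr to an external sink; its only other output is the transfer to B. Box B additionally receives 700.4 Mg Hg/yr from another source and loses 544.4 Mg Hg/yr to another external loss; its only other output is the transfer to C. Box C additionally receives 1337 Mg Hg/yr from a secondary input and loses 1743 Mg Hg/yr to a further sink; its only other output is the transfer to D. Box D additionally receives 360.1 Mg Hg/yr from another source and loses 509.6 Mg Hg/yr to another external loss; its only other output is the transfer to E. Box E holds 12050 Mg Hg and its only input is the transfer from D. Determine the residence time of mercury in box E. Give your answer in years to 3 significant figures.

8.41 yr

Box A: F(A→B) = (1517 + 1336) − 1020 = 1833.0 Mg Hg/yr.
Box B: F(B→C) = (1833.0 + 700.4) − 544.4 = 1989.0 Mg Hg/yr.
Box C: F(C→D) = (1989.0 + 1337) − 1743 = 1583.0 Mg Hg/yr.
Box D: F(D→E) = (1583.0 + 360.1) − 509.6 = 1433.5 Mg Hg/yr.
Box E throughput = its input = 1433.5 Mg Hg/yr; τ = 12050 / 1433.5 = 8.406 yr.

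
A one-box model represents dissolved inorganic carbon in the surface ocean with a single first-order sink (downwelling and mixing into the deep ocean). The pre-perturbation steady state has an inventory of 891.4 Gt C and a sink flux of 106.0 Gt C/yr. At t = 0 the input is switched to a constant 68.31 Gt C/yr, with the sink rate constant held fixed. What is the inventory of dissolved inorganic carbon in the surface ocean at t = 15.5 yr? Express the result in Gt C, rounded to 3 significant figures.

Residence time τ = M₀/F₀ = 8.409 yr. The eventual steady state is M_∞ = M₀·(F₁/F₀) = 891.4 × 68.31/106.0 = 574.45 Gt C.
The anomaly ΔM(t) = M(t) − M_∞ decays as ΔM₀·e^(−t/τ) with ΔM₀ = 891.4 − 574.45 = 317.0 Gt C.
At t = 15.5 yr, e^(−t/τ) = e^(−1.843) = 0.1583, so ΔM = 50.18 Gt C and M = 574.45 + 50.18 = 624.63 Gt C.

625 Gt C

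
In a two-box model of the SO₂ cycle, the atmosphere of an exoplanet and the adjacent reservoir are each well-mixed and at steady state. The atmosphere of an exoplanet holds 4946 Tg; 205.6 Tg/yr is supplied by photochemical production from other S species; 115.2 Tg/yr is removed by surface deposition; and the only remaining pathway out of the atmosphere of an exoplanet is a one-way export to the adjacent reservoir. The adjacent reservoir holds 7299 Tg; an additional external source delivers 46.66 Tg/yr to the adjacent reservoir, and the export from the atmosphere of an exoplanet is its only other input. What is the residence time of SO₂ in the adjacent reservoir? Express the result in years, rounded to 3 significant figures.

53.3 yr

Balance the atmosphere of an exoplanet: ΣF_in = 205.60 Tg/yr.
Export to the adjacent reservoir = ΣF_in − (115.2) = 90.400 Tg/yr.
Total input to the adjacent reservoir = 90.400 + 46.66 = 137.06 Tg/yr; at steady state this equals its total output.
τ = M / F = 7299 / 137.06 = 53.25 yr.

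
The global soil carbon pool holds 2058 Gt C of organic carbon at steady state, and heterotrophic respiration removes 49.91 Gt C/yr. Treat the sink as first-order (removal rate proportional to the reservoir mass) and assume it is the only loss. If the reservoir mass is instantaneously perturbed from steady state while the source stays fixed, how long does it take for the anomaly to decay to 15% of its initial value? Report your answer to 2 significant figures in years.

For a linear reservoir the anomaly decays as exp(−t/τ) with τ = M/F = 2058/49.91 = 41.23 yr.
exp(−t/τ) = 0.15 ⇒ t = −τ ln(0.15) = 41.23 × 1.897 = 78.23 yr.

78 yr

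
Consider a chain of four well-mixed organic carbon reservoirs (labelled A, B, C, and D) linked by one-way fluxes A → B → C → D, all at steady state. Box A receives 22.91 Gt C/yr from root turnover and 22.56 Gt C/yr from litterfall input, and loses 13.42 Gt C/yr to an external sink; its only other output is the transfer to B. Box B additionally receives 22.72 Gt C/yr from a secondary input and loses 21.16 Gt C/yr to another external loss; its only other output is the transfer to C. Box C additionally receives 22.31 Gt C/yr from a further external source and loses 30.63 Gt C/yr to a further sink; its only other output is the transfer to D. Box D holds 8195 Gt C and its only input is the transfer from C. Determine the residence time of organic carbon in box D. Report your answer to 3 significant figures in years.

Box A: F(A→B) = (22.91 + 22.56) − 13.42 = 32.050 Gt C/yr.
Box B: F(B→C) = (32.050 + 22.72) − 21.16 = 33.610 Gt C/yr.
Box C: F(C→D) = (33.610 + 22.31) − 30.63 = 25.290 Gt C/yr.
Box D throughput = its input = 25.290 Gt C/yr; τ = 8195 / 25.290 = 324.0 yr.

324 yr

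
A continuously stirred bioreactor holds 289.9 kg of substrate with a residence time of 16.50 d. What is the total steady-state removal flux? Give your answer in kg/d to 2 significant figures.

18 kg/d

F = M / τ = 289.9 / 16.50 = 17.57 kg/d.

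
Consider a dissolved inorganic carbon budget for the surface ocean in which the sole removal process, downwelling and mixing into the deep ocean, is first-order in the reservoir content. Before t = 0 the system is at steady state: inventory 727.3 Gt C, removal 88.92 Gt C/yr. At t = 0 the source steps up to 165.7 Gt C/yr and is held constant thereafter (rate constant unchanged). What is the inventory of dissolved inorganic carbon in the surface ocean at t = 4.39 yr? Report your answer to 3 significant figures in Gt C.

988 Gt C

Residence time τ = M₀/F₀ = 8.179 yr. The eventual steady state is M_∞ = M₀·(F₁/F₀) = 727.3 × 165.7/88.92 = 1355.3 Gt C.
The anomaly ΔM(t) = M(t) − M_∞ decays as ΔM₀·e^(−t/τ) with ΔM₀ = 727.3 − 1355.3 = −628.0 Gt C.
At t = 4.39 yr, e^(−t/τ) = e^(−0.5367) = 0.5847, so ΔM = −367.2 Gt C and M = 1355.3 − 367.2 = 988.13 Gt C.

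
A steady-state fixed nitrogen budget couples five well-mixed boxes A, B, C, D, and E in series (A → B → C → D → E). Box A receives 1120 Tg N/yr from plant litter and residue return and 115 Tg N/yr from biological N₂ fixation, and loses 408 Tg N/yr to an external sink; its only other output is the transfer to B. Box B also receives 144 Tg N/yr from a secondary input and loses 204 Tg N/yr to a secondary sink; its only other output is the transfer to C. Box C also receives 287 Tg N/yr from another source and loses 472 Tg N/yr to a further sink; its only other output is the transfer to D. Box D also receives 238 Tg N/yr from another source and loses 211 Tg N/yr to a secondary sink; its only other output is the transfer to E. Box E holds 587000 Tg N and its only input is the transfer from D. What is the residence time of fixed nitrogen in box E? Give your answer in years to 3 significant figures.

964 yr

Box A: F(A→B) = (1120 + 115) − 408 = 827.00 Tg N/yr.
Box B: F(B→C) = (827.00 + 144) − 204 = 767.00 Tg N/yr.
Box C: F(C→D) = (767.00 + 287) − 472 = 582.00 Tg N/yr.
Box D: F(D→E) = (582.00 + 238) − 211 = 609.00 Tg N/yr.
Box E throughput = its input = 609.00 Tg N/yr; τ = 587000 / 609.00 = 963.9 yr.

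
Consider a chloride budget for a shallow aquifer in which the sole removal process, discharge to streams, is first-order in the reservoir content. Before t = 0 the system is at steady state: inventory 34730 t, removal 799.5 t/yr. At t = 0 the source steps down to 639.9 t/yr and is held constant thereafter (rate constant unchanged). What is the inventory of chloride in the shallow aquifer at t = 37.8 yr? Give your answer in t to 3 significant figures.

30700 t

τ = M₀/F₀ = 34730/799.5 = 43.44 yr; rate constant k = 1/τ.
New steady state M_∞ = F₁/k = F₁·τ = 639.9 × 43.44 = 27797 t.
M(t) = M_∞ + (M₀ − M_∞)·e^(−t/τ); t/τ = 37.8/43.44 = 0.8702, so e^(−t/τ) = 0.4189.
M(t) = 27797 + 6933 × 0.4189 = 30701 t.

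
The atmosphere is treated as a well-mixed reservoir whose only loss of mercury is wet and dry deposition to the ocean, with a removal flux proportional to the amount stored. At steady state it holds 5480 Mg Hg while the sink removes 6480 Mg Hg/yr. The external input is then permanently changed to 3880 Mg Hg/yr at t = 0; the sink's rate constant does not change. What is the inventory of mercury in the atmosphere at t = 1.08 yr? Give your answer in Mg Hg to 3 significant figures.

3890 Mg Hg

The sink rate constant is k = F₀/M₀ = 6480/5480 = 1.182 yr⁻¹.
Solving dM/dt = F₁ − kM with M(0) = M₀ gives M(t) = F₁/k + (M₀ − F₁/k)·e^(−kt).
F₁/k = 3880/1.182 = 3281.2 Mg Hg; kt = 1.182 × 1.08 = 1.277, e^(−kt) = 0.2789.
M(1.08) = 3281.2 + (5480 − 3281.2) × 0.2789 = 3281.2 + 613.1 = 3894.4 Mg Hg.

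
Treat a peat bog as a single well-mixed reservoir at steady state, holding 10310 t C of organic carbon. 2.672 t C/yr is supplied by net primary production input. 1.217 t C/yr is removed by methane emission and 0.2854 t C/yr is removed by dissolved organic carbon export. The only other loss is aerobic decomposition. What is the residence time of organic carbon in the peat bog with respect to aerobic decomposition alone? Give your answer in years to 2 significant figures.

8800 yr

At steady state ΣF_in = ΣF_out.
ΣF_in = 2.6720 t C/yr.
Aerobic decomposition flux = ΣF_in − (1.217 + 0.2854) = 2.6720 − 1.502 = 1.170 t C/yr.
τ = M / F = 10310 / 1.170 = 8815 yr.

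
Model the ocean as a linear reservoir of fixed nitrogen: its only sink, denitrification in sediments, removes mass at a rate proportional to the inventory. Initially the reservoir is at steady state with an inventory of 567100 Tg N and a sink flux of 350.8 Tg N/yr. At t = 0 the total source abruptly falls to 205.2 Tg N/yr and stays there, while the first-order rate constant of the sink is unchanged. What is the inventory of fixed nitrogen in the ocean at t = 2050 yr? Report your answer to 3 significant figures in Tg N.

398000 Tg N

τ = M₀/F₀ = 567100/350.8 = 1617 yr; rate constant k = 1/τ.
New steady state M_∞ = F₁/k = F₁·τ = 205.2 × 1617 = 331720 Tg N.
M(t) = M_∞ + (M₀ − M_∞)·e^(−t/τ); t/τ = 2050/1617 = 1.268, so e^(−t/τ) = 0.2814.
M(t) = 331720 + 235400 × 0.2814 = 397950 Tg N.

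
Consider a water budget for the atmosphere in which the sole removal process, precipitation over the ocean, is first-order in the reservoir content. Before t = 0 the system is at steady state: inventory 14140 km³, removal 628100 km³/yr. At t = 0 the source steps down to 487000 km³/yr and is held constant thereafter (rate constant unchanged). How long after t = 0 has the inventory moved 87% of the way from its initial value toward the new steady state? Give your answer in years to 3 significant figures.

0.0459 yr

τ = M₀/F₀ = 14140/628100 = 0.02251 yr.
The remaining gap fraction is e^(−t/τ); 87% covered ⇒ e^(−t/τ) = 0.130.
t = −τ ln(0.130) = 0.02251 × 2.040 = 0.04593 yr.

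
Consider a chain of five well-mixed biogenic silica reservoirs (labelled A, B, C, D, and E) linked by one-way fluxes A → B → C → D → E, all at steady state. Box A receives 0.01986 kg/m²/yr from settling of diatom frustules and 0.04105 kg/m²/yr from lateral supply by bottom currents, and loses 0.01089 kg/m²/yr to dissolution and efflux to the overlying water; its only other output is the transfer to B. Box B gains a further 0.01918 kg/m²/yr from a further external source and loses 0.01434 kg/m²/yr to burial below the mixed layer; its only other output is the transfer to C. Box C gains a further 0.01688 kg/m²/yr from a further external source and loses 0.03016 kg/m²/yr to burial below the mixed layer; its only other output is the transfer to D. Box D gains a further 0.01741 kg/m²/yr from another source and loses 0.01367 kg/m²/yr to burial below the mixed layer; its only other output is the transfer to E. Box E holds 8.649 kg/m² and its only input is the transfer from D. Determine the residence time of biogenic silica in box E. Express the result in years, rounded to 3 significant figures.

191 yr

Box A: F(A→B) = (0.01986 + 0.04105) − 0.01089 = 0.050020 kg/m²/yr.
Box B: F(B→C) = (0.050020 + 0.01918) − 0.01434 = 0.054860 kg/m²/yr.
Box C: F(C→D) = (0.054860 + 0.01688) − 0.03016 = 0.041580 kg/m²/yr.
Box D: F(D→E) = (0.041580 + 0.01741) − 0.01367 = 0.045320 kg/m²/yr.
Box E throughput = its input = 0.045320 kg/m²/yr; τ = 8.649 / 0.045320 = 190.8 yr.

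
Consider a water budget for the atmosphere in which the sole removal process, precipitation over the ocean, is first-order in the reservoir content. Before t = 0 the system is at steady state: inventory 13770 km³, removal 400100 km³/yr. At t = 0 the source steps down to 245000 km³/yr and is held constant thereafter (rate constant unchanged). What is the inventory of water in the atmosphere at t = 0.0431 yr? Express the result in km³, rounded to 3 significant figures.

9960 km³

τ = M₀/F₀ = 13770/400100 = 0.03442 yr; rate constant k = 1/τ.
New steady state M_∞ = F₁/k = F₁·τ = 245000 × 0.03442 = 8432.0 km³.
M(t) = M_∞ + (M₀ − M_∞)·e^(−t/τ); t/τ = 0.0431/0.03442 = 1.252, so e^(−t/τ) = 0.2858.
M(t) = 8432.0 + 5338 × 0.2858 = 9957.8 km³.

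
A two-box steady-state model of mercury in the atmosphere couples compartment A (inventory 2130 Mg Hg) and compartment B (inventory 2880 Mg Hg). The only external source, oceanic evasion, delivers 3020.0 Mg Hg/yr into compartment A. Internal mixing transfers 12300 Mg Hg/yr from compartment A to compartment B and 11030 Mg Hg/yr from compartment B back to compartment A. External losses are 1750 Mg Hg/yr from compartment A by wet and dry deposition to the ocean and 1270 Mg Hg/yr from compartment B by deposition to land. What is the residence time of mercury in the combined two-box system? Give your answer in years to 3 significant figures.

1.66 yr

Residence time in the combined system uses the total inventory and the total *external* removal — internal exchanges between the two boxes cancel.
M_total = 2130 + 2880 = 5010.0 Mg Hg.
ΣF_external_out = 1750 + 1270 = 3020.0 Mg Hg/yr.
τ = M_total / ΣF_ext = 5010.0 / 3020.0 = 1.659 yr.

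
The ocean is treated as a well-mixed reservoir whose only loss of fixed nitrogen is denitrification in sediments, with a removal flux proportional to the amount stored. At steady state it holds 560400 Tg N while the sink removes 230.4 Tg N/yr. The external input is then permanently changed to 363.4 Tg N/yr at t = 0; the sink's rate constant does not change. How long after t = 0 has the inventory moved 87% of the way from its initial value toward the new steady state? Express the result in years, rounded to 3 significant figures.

4960 yr

τ = M₀/F₀ = 560400/230.4 = 2432 yr.
The remaining gap fraction is e^(−t/τ); 87% covered ⇒ e^(−t/τ) = 0.130.
t = −τ ln(0.130) = 2432 × 2.040 = 4962 yr.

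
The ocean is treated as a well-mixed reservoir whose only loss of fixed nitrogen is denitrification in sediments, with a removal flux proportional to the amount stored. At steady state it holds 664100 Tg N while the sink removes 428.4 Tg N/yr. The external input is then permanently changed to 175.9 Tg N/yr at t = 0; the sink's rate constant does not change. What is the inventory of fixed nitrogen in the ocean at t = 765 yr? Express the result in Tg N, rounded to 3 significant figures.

512000 Tg N

τ = M₀/F₀ = 664100/428.4 = 1550 yr; rate constant k = 1/τ.
New steady state M_∞ = F₁/k = F₁·τ = 175.9 × 1550 = 272680 Tg N.
M(t) = M_∞ + (M₀ − M_∞)·e^(−t/τ); t/τ = 765/1550 = 0.4935, so e^(−t/τ) = 0.6105.
M(t) = 272680 + 391400 × 0.6105 = 511640 Tg N.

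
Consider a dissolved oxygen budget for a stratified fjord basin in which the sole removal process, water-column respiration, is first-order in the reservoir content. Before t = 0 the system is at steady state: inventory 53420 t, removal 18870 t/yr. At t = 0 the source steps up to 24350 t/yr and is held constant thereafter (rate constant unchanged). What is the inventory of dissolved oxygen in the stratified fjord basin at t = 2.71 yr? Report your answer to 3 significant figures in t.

τ = M₀/F₀ = 53420/18870 = 2.831 yr; rate constant k = 1/τ.
New steady state M_∞ = F₁/k = F₁·τ = 24350 × 2.831 = 68934 t.
M(t) = M_∞ + (M₀ − M_∞)·e^(−t/τ); t/τ = 2.71/2.831 = 0.9573, so e^(−t/τ) = 0.3839.
M(t) = 68934 − 15510 × 0.3839 = 62977 t.

63000 t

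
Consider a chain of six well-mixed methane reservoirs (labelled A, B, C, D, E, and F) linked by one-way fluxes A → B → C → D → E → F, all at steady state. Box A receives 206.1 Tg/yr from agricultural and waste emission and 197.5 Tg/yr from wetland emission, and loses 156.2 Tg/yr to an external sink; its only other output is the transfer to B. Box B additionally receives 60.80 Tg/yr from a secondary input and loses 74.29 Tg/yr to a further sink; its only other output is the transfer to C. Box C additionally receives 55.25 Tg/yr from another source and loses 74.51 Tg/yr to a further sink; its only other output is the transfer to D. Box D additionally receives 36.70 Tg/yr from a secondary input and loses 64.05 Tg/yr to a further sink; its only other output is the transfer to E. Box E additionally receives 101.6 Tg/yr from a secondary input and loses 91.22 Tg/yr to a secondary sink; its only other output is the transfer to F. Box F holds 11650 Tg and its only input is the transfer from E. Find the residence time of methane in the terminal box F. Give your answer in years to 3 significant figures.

Box A: F(A→B) = (206.1 + 197.5) − 156.2 = 247.40 Tg/yr.
Box B: F(B→C) = (247.40 + 60.80) − 74.29 = 233.91 Tg/yr.
Box C: F(C→D) = (233.91 + 55.25) − 74.51 = 214.65 Tg/yr.
Box D: F(D→E) = (214.65 + 36.70) − 64.05 = 187.30 Tg/yr.
Box E: F(E→F) = (187.30 + 101.6) − 91.22 = 197.68 Tg/yr.
Box F throughput = its input = 197.68 Tg/yr; τ = 11650 / 197.68 = 58.93 yr.

58.9 yr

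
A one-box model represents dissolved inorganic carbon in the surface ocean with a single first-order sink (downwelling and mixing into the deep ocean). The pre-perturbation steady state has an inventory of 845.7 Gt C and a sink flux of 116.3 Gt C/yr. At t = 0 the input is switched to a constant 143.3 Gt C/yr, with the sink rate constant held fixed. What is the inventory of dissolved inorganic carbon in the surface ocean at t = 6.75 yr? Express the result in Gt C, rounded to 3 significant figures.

The sink rate constant is k = F₀/M₀ = 116.3/845.7 = 0.1375 yr⁻¹.
Solving dM/dt = F₁ − kM with M(0) = M₀ gives M(t) = F₁/k + (M₀ − F₁/k)·e^(−kt).
F₁/k = 143.3/0.1375 = 1042.0 Gt C; kt = 0.1375 × 6.75 = 0.9283, e^(−kt) = 0.3952.
M(6.75) = 1042.0 + (845.7 − 1042.0) × 0.3952 = 1042.0 − 77.60 = 964.44 Gt C.

964 Gt C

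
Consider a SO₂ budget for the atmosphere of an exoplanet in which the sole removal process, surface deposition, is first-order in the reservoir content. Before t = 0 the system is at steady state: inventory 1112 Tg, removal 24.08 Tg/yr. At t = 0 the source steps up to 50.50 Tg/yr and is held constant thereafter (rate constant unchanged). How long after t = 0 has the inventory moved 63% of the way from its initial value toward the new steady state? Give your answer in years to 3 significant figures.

45.9 yr

τ = M₀/F₀ = 1112/24.08 = 46.18 yr.
The remaining gap fraction is e^(−t/τ); 63% covered ⇒ e^(−t/τ) = 0.370.
t = −τ ln(0.370) = 46.18 × 0.9943 = 45.91 yr.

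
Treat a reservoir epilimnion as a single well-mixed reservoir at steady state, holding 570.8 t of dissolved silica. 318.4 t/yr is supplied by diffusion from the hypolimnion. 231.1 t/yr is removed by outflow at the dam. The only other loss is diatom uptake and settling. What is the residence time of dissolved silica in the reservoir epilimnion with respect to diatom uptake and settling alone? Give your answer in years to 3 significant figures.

6.54 yr

At steady state ΣF_in = ΣF_out.
ΣF_in = 318.40 t/yr.
Diatom uptake and settling flux = ΣF_in − (231.1) = 318.40 − 231.1 = 87.30 t/yr.
τ = M / F = 570.8 / 87.30 = 6.538 yr.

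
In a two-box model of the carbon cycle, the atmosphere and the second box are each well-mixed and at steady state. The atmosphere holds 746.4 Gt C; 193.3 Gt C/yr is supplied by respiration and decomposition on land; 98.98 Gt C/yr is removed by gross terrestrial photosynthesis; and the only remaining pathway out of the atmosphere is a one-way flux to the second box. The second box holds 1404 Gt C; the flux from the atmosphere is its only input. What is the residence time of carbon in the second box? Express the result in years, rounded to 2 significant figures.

15 yr

Balance the atmosphere: ΣF_in = 193.30 Gt C/yr.
Flux to the second box = ΣF_in − (98.98) = 94.320 Gt C/yr.
At steady state the output of the second box equals its input, 94.320 Gt C/yr.
τ = M / F = 1404 / 94.320 = 14.89 yr.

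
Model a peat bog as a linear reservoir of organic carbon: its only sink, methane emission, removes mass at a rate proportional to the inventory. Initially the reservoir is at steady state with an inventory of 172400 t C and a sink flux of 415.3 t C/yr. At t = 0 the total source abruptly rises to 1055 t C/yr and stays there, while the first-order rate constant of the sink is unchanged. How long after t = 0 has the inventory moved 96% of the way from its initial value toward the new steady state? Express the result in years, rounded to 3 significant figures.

1340 yr

τ = M₀/F₀ = 172400/415.3 = 415.1 yr.
The remaining gap fraction is e^(−t/τ); 96% covered ⇒ e^(−t/τ) = 0.0400.
t = −τ ln(0.0400) = 415.1 × 3.219 = 1336 yr.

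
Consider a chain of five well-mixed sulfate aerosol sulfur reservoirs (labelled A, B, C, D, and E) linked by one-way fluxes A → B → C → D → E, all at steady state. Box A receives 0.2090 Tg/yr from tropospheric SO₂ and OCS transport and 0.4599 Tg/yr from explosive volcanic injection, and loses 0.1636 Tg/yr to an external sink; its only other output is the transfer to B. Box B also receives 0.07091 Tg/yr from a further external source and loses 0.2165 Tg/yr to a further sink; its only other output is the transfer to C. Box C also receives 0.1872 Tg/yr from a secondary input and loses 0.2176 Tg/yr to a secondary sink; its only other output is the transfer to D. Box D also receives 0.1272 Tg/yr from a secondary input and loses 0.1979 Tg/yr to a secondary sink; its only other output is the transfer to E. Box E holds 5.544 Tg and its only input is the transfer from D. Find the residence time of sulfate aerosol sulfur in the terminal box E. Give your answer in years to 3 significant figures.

21.4 yr

Box A: F(A→B) = (0.2090 + 0.4599) − 0.1636 = 0.50530 Tg/yr.
Box B: F(B→C) = (0.50530 + 0.07091) − 0.2165 = 0.35971 Tg/yr.
Box C: F(C→D) = (0.35971 + 0.1872) − 0.2176 = 0.32931 Tg/yr.
Box D: F(D→E) = (0.32931 + 0.1272) − 0.1979 = 0.25861 Tg/yr.
Box E throughput = its input = 0.25861 Tg/yr; τ = 5.544 / 0.25861 = 21.44 yr.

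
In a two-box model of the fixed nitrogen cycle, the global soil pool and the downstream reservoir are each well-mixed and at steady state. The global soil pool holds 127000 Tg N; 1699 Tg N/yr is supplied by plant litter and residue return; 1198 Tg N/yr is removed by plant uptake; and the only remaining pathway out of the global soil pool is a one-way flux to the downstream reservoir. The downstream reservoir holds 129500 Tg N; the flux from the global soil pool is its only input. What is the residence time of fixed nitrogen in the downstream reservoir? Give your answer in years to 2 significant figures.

Balance the global soil pool: ΣF_in = 1699.0 Tg N/yr.
Flux to the downstream reservoir = ΣF_in − (1198) = 501.00 Tg N/yr.
At steady state the output of the downstream reservoir equals its input, 501.00 Tg N/yr.
τ = M / F = 129500 / 501.00 = 258.5 yr.

260 yr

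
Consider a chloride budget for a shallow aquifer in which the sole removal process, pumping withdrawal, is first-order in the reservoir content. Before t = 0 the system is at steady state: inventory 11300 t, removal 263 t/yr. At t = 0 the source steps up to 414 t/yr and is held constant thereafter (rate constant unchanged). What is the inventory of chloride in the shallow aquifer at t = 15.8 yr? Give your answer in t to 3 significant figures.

13300 t

The sink rate constant is k = F₀/M₀ = 263/11300 = 0.02327 yr⁻¹.
Solving dM/dt = F₁ − kM with M(0) = M₀ gives M(t) = F₁/k + (M₀ − F₁/k)·e^(−kt).
F₁/k = 414/0.02327 = 17788 t; kt = 0.02327 × 15.8 = 0.3677, e^(−kt) = 0.6923.
M(15.8) = 17788 + (11300 − 17788) × 0.6923 = 17788 − 4492 = 13296 t.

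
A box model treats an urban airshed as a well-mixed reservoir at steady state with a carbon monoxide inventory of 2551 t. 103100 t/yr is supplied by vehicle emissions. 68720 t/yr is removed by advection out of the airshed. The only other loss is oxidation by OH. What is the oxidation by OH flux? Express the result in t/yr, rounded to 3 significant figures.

34400 t/yr

At steady state ΣF_in = ΣF_out.
ΣF_in = 103100 t/yr.
Oxidation by OH flux = ΣF_in − (68720) = 103100 − 68720 = 34380 t/yr.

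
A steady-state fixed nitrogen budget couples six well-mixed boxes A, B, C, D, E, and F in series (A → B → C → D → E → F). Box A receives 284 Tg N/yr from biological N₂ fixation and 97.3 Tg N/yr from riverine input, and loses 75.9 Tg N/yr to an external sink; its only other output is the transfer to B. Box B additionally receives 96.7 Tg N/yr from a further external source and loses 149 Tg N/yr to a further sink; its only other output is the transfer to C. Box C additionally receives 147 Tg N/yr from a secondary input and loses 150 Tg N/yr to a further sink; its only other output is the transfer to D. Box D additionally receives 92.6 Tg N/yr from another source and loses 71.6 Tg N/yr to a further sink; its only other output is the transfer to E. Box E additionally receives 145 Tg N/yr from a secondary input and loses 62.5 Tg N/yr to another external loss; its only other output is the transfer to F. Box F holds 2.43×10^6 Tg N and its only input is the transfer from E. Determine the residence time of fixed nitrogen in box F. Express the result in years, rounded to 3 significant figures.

Box A: F(A→B) = (284 + 97.3) − 75.9 = 305.40 Tg N/yr.
Box B: F(B→C) = (305.40 + 96.7) − 149 = 253.10 Tg N/yr.
Box C: F(C→D) = (253.10 + 147) − 150 = 250.10 Tg N/yr.
Box D: F(D→E) = (250.10 + 92.6) − 71.6 = 271.10 Tg N/yr.
Box E: F(E→F) = (271.10 + 145) − 62.5 = 353.60 Tg N/yr.
Box F throughput = its input = 353.60 Tg N/yr; τ = 2.43×10^6 / 353.60 = 6872 yr.

6870 yr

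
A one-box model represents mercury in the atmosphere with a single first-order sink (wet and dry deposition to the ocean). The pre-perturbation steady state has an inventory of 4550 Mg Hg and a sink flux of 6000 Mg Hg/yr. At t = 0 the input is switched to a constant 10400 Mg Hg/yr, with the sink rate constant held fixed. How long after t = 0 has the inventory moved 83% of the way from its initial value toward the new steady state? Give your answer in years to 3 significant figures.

1.34 yr

τ = M₀/F₀ = 4550/6000 = 0.7583 yr.
The remaining gap fraction is e^(−t/τ); 83% covered ⇒ e^(−t/τ) = 0.170.
t = −τ ln(0.170) = 0.7583 × 1.772 = 1.344 yr.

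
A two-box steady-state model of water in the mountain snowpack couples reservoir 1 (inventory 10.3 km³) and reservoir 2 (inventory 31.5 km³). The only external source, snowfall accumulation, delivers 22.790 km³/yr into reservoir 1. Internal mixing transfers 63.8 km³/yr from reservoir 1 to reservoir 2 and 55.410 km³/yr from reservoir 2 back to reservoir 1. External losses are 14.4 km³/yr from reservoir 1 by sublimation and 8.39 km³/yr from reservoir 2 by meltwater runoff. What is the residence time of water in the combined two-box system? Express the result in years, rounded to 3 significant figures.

1.83 yr

Residence time in the combined system uses the total inventory and the total *external* removal — internal exchanges between the two boxes cancel.
M_total = 10.3 + 31.5 = 41.800 km³.
ΣF_external_out = 14.4 + 8.39 = 22.790 km³/yr.
τ = M_total / ΣF_ext = 41.800 / 22.790 = 1.834 yr.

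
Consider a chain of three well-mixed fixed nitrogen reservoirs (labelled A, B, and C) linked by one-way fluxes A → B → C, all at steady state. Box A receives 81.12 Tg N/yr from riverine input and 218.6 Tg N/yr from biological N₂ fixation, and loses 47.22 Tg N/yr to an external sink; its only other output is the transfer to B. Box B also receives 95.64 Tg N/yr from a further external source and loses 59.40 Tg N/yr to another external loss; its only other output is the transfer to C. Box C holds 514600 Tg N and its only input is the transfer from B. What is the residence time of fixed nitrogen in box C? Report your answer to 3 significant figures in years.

Box A: F(A→B) = (81.12 + 218.6) − 47.22 = 252.50 Tg N/yr.
Box B: F(B→C) = (252.50 + 95.64) − 59.40 = 288.74 Tg N/yr.
Box C throughput = its input = 288.74 Tg N/yr; τ = 514600 / 288.74 = 1782 yr.

1780 yr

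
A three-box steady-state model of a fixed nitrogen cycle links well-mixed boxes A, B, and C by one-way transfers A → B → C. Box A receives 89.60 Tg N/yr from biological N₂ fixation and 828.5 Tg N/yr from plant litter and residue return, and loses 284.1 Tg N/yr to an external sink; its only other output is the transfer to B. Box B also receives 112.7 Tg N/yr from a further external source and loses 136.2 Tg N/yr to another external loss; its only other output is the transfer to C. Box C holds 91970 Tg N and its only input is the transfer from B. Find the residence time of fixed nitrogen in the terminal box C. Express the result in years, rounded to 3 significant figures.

151 yr

Box A: F(A→B) = (89.60 + 828.5) − 284.1 = 634.00 Tg N/yr.
Box B: F(B→C) = (634.00 + 112.7) − 136.2 = 610.50 Tg N/yr.
Box C throughput = its input = 610.50 Tg N/yr; τ = 91970 / 610.50 = 150.6 yr.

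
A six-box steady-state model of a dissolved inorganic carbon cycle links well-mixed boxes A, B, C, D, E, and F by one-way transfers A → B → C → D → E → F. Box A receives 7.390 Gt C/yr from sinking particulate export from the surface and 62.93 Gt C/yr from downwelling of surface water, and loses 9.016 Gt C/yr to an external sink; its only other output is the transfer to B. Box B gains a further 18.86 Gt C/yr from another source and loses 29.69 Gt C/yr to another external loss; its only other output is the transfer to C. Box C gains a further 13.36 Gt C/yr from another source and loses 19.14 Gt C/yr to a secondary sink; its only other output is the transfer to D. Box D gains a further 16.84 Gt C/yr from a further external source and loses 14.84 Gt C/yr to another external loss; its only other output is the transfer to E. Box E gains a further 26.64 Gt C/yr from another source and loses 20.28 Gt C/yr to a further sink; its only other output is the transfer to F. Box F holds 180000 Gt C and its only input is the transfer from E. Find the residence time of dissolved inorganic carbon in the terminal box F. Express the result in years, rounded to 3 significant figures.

Box A: F(A→B) = (7.390 + 62.93) − 9.016 = 61.304 Gt C/yr.
Box B: F(B→C) = (61.304 + 18.86) − 29.69 = 50.474 Gt C/yr.
Box C: F(C→D) = (50.474 + 13.36) − 19.14 = 44.694 Gt C/yr.
Box D: F(D→E) = (44.694 + 16.84) − 14.84 = 46.694 Gt C/yr.
Box E: F(E→F) = (46.694 + 26.64) − 20.28 = 53.054 Gt C/yr.
Box F throughput = its input = 53.054 Gt C/yr; τ = 180000 / 53.054 = 3393 yr.

3390 yr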